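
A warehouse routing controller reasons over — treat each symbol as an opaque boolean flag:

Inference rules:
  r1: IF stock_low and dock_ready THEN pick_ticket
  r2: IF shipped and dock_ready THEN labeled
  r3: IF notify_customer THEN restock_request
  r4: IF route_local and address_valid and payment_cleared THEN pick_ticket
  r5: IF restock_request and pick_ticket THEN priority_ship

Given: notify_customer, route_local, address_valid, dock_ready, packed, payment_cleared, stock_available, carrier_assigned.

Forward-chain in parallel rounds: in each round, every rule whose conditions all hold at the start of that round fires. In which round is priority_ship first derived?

2

[1] r3 [IF notify_customer THEN restock_request]; r4 [IF route_local and address_valid and payment_cleared THEN pick_ticket]. ⇒ new: restock_request, pick_ticket.
[2] r5 [IF restock_request and pick_ticket THEN priority_ship]. ⇒ new: priority_ship.
priority_ship first appears in round 2.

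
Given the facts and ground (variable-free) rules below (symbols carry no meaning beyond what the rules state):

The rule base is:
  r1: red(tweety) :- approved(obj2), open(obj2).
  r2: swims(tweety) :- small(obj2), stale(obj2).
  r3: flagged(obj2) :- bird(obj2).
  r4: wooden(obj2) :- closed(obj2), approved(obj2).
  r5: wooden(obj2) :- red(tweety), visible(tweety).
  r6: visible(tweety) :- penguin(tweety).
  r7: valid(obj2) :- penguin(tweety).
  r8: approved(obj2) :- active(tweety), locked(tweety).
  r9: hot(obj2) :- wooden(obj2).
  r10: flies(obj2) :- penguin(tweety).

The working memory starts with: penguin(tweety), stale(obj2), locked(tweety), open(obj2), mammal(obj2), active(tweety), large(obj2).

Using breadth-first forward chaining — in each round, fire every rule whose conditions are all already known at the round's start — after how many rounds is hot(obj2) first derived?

4

Round 1: r6 [visible(tweety) :- penguin(tweety).]; r7 [valid(obj2) :- penguin(tweety).]; r8 [approved(obj2) :- active(tweety), locked(tweety).]; r10 [flies(obj2) :- penguin(tweety).]. New: visible(tweety), valid(obj2), approved(obj2), flies(obj2).
Round 2: r1 [red(tweety) :- approved(obj2), open(obj2).]. New: red(tweety).
Round 3: r5 [wooden(obj2) :- red(tweety), visible(tweety).]. New: wooden(obj2).
Round 4: r9 [hot(obj2) :- wooden(obj2).]. New: hot(obj2).
hot(obj2) first appears in round 4.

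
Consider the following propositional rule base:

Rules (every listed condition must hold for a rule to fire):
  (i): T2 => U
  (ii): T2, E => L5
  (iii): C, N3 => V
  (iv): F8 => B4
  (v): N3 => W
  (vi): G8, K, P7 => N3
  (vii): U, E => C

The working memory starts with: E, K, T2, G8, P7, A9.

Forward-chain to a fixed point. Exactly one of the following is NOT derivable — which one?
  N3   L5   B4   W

Round 1: (i) [T2 => U]; (ii) [T2, E => L5]; (vi) [G8, K, P7 => N3]. Adds U, L5, N3.
Round 2: (v) [N3 => W]; (vii) [U, E => C]. Adds W, C.
Round 3: (iii) [C, N3 => V]. Adds V.
Derived: N3 (round 1), W (round 2), L5 (round 1). B4 never appears in any round.

B4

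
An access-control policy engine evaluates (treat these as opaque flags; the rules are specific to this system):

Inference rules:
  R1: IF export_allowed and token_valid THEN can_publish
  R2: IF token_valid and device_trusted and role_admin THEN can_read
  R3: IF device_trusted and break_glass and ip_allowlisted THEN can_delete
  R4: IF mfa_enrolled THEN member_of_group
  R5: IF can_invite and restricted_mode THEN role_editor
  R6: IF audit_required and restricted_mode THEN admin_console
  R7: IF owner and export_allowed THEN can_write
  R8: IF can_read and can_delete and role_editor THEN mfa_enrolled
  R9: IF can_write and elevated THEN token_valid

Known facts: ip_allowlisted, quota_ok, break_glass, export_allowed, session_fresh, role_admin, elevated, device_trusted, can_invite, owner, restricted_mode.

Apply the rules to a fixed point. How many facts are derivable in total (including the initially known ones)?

19

[1] R3 [IF device_trusted and break_glass and ip_allowlisted THEN can_delete]; R5 [IF can_invite and restricted_mode THEN role_editor]; R7 [IF owner and export_allowed THEN can_write]. ⇒ new: can_delete, role_editor, can_write.
[2] R9 [IF can_write and elevated THEN token_valid]. ⇒ new: token_valid.
[3] R1 [IF export_allowed and token_valid THEN can_publish]; R2 [IF token_valid and device_trusted and role_admin THEN can_read]. ⇒ new: can_publish, can_read.
[4] R8 [IF can_read and can_delete and role_editor THEN mfa_enrolled]. ⇒ new: mfa_enrolled.
[5] R4 [IF mfa_enrolled THEN member_of_group]. ⇒ new: member_of_group.
Closure: {break_glass, can_delete, can_invite, can_publish, can_read, can_write, device_trusted, elevated, export_allowed, ip_allowlisted, member_of_group, mfa_enrolled, owner, quota_ok, restricted_mode, role_admin, role_editor, session_fresh, token_valid} — 19 facts.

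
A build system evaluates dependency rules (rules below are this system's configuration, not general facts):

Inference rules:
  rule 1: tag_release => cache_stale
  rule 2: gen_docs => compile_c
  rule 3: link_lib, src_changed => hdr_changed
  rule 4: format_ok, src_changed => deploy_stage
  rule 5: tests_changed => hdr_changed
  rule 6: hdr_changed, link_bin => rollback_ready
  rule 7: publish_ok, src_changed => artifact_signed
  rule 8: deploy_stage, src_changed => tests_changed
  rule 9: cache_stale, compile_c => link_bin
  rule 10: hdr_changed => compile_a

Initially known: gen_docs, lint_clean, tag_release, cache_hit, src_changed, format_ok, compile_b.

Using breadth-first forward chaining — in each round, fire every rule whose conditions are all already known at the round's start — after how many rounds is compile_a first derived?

Round 1: rule 1 [tag_release => cache_stale]; rule 2 [gen_docs => compile_c]; rule 4 [format_ok, src_changed => deploy_stage]. Adds cache_stale, compile_c, deploy_stage.
Round 2: rule 8 [deploy_stage, src_changed => tests_changed]; rule 9 [cache_stale, compile_c => link_bin]. Adds tests_changed, link_bin.
Round 3: rule 5 [tests_changed => hdr_changed]. Adds hdr_changed.
Round 4: rule 6 [hdr_changed, link_bin => rollback_ready]; rule 10 [hdr_changed => compile_a]. Adds rollback_ready, compile_a.
compile_a first appears in round 4.

4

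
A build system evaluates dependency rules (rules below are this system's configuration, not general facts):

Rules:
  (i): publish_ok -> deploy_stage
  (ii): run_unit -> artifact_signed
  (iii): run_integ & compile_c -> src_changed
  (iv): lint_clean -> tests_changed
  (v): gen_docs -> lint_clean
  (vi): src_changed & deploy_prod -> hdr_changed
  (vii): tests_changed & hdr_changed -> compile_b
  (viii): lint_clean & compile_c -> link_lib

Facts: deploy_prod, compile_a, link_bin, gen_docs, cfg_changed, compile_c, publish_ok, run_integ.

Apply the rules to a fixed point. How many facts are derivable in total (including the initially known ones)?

Round 1 fires (i), (iii), (v), giving deploy_stage, src_changed, lint_clean.
Round 2 fires (iv), (vi), (viii), giving tests_changed, hdr_changed, link_lib.
Round 3 fires (vii), giving compile_b.
Closure: {cfg_changed, compile_a, compile_b, compile_c, deploy_prod, deploy_stage, gen_docs, hdr_changed, link_bin, link_lib, lint_clean, publish_ok, run_integ, src_changed, tests_changed} — 15 facts.

15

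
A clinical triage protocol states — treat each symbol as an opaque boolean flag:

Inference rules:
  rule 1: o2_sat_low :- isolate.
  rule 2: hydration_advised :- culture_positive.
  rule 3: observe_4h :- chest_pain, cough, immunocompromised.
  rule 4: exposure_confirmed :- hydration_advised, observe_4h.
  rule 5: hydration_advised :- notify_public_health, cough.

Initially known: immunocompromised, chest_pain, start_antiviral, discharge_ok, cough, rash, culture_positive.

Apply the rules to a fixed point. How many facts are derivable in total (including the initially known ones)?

10

Round 1 — rule 2, rule 3, derive hydration_advised, observe_4h.
Round 2 — rule 4, derive exposure_confirmed.
Closure: {chest_pain, cough, culture_positive, discharge_ok, exposure_confirmed, hydration_advised, immunocompromised, observe_4h, rash, start_antiviral} — 10 facts.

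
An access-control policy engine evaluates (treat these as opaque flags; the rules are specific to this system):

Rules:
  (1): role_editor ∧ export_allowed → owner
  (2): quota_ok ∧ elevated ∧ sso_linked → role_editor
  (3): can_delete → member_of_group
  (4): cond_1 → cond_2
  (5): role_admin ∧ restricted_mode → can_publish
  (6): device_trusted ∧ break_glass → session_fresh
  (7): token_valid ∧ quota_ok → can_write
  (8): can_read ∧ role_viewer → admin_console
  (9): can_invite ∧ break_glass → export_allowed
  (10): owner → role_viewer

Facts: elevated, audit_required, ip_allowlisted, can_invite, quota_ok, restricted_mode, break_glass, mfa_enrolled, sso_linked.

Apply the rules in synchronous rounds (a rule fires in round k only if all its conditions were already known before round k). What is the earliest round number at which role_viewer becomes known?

Round 1 — (2), (9), derive role_editor, export_allowed.
Round 2 — (1), derive owner.
Round 3 — (10), derive role_viewer.
role_viewer first appears in round 3.

3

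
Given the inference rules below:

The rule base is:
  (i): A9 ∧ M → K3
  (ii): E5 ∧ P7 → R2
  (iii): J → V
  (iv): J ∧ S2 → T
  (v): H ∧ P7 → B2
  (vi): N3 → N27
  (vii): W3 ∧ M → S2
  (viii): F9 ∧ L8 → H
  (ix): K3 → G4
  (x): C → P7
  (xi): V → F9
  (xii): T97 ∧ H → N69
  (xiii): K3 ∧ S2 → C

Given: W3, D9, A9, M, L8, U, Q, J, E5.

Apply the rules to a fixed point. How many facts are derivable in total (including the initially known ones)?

Round 1: (i) [A9 ∧ M → K3]; (iii) [J → V]; (vii) [W3 ∧ M → S2]. New: K3, V, S2.
Round 2: (iv) [J ∧ S2 → T]; (ix) [K3 → G4]; (xi) [V → F9]; (xiii) [K3 ∧ S2 → C]. New: T, G4, F9, C.
Round 3: (viii) [F9 ∧ L8 → H]; (x) [C → P7]. New: H, P7.
Round 4: (ii) [E5 ∧ P7 → R2]; (v) [H ∧ P7 → B2]. New: R2, B2.
Closure: {A9, B2, C, D9, E5, F9, G4, H, J, K3, L8, M, P7, Q, R2, S2, T, U, V, W3} — 20 facts.

20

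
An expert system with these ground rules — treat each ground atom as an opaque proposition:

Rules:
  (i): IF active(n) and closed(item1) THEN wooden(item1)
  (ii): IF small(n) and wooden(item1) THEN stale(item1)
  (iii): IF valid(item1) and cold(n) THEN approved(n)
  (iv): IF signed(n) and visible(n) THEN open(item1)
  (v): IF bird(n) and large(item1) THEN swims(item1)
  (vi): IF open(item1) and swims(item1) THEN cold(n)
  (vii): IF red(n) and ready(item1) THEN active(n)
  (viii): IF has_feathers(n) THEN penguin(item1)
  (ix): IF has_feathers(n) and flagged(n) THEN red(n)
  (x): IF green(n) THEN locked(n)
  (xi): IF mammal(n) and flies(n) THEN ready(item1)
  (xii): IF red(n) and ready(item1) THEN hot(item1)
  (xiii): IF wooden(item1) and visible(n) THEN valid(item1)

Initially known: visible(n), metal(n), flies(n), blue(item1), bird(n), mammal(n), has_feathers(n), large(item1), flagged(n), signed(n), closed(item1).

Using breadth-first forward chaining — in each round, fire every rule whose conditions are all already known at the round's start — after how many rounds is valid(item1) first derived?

4

[1] (iv) [IF signed(n) and visible(n) THEN open(item1)]; (v) [IF bird(n) and large(item1) THEN swims(item1)]; (viii) [IF has_feathers(n) THEN penguin(item1)]; (ix) [IF has_feathers(n) and flagged(n) THEN red(n)]; (xi) [IF mammal(n) and flies(n) THEN ready(item1)]. ⇒ new: open(item1), swims(item1), penguin(item1), red(n), ready(item1).
[2] (vi) [IF open(item1) and swims(item1) THEN cold(n)]; (vii) [IF red(n) and ready(item1) THEN active(n)]; (xii) [IF red(n) and ready(item1) THEN hot(item1)]. ⇒ new: cold(n), active(n), hot(item1).
[3] (i) [IF active(n) and closed(item1) THEN wooden(item1)]. ⇒ new: wooden(item1).
[4] (xiii) [IF wooden(item1) and visible(n) THEN valid(item1)]. ⇒ new: valid(item1).
valid(item1) first appears in round 4.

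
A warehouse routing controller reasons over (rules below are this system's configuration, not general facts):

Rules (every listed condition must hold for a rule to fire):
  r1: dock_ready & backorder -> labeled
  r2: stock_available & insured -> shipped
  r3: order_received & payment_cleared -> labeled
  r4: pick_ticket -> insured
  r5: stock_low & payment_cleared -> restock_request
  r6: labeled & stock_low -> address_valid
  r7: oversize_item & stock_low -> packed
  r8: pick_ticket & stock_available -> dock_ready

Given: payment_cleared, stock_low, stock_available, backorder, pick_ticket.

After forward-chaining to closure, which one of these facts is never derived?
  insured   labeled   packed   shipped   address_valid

packed

Round 1: r4 [pick_ticket -> insured]; r5 [stock_low & payment_cleared -> restock_request]; r8 [pick_ticket & stock_available -> dock_ready]. Adds insured, restock_request, dock_ready.
Round 2: r1 [dock_ready & backorder -> labeled]; r2 [stock_available & insured -> shipped]. Adds labeled, shipped.
Round 3: r6 [labeled & stock_low -> address_valid]. Adds address_valid.
Derived: shipped (round 2), insured (round 1), labeled (round 2), address_valid (round 3). packed never appears in any round.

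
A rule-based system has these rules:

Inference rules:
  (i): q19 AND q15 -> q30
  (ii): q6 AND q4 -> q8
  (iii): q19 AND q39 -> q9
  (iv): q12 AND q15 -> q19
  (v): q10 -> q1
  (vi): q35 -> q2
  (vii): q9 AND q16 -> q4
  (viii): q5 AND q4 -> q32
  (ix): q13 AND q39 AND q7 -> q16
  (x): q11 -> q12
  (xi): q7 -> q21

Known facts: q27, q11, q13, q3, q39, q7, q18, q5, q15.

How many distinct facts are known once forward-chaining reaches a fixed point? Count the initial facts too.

[1] (ix) [q13 AND q39 AND q7 -> q16]; (x) [q11 -> q12]; (xi) [q7 -> q21]. ⇒ new: q16, q12, q21.
[2] (iv) [q12 AND q15 -> q19]. ⇒ new: q19.
[3] (i) [q19 AND q15 -> q30]; (iii) [q19 AND q39 -> q9]. ⇒ new: q30, q9.
[4] (vii) [q9 AND q16 -> q4]. ⇒ new: q4.
[5] (viii) [q5 AND q4 -> q32]. ⇒ new: q32.
Closure: {q11, q12, q13, q15, q16, q18, q19, q21, q27, q3, q30, q32, q39, q4, q5, q7, q9} — 17 facts.

17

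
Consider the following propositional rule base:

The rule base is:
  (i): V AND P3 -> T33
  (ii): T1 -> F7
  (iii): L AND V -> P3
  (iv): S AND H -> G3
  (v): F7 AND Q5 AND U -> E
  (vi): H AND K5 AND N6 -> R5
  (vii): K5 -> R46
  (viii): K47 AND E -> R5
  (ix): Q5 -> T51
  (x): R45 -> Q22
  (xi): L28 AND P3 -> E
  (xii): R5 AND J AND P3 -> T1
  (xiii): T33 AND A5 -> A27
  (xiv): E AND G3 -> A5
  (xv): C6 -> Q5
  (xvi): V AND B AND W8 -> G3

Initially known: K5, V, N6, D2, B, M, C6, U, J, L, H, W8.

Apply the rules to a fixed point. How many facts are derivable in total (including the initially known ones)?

24

Round 1: (iii) [L AND V -> P3]; (vi) [H AND K5 AND N6 -> R5]; (vii) [K5 -> R46]; (xv) [C6 -> Q5]; (xvi) [V AND B AND W8 -> G3]. New: P3, R5, R46, Q5, G3.
Round 2: (i) [V AND P3 -> T33]; (ix) [Q5 -> T51]; (xii) [R5 AND J AND P3 -> T1]. New: T33, T51, T1.
Round 3: (ii) [T1 -> F7]. New: F7.
Round 4: (v) [F7 AND Q5 AND U -> E]. New: E.
Round 5: (xiv) [E AND G3 -> A5]. New: A5.
Round 6: (xiii) [T33 AND A5 -> A27]. New: A27.
Closure: {A27, A5, B, C6, D2, E, F7, G3, H, J, K5, L, M, N6, P3, Q5, R46, R5, T1, T33, T51, U, V, W8} — 24 facts.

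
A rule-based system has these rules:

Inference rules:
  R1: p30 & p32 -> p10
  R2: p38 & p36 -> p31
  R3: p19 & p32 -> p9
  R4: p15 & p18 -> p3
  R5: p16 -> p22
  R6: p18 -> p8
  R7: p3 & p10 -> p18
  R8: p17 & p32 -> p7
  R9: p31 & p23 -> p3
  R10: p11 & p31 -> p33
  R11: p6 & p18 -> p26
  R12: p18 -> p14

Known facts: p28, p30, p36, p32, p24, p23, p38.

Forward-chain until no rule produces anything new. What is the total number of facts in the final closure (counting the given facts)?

Round 1 fires R1, R2, giving p10, p31.
Round 2 fires R9, giving p3.
Round 3 fires R7, giving p18.
Round 4 fires R6, R12, giving p8, p14.
Closure: {p10, p14, p18, p23, p24, p28, p3, p30, p31, p32, p36, p38, p8} — 13 facts.

13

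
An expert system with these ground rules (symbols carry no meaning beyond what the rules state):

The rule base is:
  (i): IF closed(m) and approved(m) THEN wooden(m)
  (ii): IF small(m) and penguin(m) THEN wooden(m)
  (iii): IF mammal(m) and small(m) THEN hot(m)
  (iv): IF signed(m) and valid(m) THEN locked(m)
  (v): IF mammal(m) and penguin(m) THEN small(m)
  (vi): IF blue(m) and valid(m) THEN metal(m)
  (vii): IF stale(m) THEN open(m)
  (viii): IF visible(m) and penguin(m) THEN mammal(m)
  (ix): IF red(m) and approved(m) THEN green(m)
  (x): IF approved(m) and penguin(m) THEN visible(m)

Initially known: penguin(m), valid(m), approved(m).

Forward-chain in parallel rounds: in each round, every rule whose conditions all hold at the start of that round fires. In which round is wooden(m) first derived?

[1] (x) [IF approved(m) and penguin(m) THEN visible(m)]. ⇒ new: visible(m).
[2] (viii) [IF visible(m) and penguin(m) THEN mammal(m)]. ⇒ new: mammal(m).
[3] (v) [IF mammal(m) and penguin(m) THEN small(m)]. ⇒ new: small(m).
[4] (ii) [IF small(m) and penguin(m) THEN wooden(m)]; (iii) [IF mammal(m) and small(m) THEN hot(m)]. ⇒ new: wooden(m), hot(m).
wooden(m) first appears in round 4.

4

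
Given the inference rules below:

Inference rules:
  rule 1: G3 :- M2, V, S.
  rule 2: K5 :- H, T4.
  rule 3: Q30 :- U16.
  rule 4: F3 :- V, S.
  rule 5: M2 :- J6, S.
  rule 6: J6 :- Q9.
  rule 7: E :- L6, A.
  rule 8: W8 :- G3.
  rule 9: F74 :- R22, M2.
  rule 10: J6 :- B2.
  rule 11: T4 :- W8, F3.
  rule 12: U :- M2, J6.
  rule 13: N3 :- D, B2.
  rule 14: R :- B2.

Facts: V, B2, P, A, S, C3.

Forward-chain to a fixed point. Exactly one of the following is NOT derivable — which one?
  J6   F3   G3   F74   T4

F74

Round 1 fires rule 4, rule 10, rule 14, giving F3, J6, R.
Round 2 fires rule 5, giving M2.
Round 3 fires rule 1, rule 12, giving G3, U.
Round 4 fires rule 8, giving W8.
Round 5 fires rule 11, giving T4.
Derived: J6 (round 1), F3 (round 1), T4 (round 5), G3 (round 3). F74 never appears in any round.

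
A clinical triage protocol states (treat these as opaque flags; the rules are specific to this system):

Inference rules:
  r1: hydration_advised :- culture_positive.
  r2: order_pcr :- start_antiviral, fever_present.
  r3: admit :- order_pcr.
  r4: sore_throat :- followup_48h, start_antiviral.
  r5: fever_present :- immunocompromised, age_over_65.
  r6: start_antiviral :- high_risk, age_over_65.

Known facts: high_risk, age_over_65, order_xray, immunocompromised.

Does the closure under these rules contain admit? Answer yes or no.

yes

Round 1 — r5, r6, derive fever_present, start_antiviral.
Round 2 — r2, derive order_pcr.
Round 3 — r3, derive admit.
admit appears in round 3, so it is derivable.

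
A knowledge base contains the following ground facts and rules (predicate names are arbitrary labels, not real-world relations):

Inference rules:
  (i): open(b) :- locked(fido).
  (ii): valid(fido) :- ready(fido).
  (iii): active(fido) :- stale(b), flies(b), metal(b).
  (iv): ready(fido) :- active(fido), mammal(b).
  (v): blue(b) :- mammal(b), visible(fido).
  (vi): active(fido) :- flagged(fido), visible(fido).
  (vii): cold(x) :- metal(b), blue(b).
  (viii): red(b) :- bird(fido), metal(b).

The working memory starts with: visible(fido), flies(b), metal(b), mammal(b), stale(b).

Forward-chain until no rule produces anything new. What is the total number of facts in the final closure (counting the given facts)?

Round 1: (iii) [active(fido) :- stale(b), flies(b), metal(b).]; (v) [blue(b) :- mammal(b), visible(fido).]. New: active(fido), blue(b).
Round 2: (iv) [ready(fido) :- active(fido), mammal(b).]; (vii) [cold(x) :- metal(b), blue(b).]. New: ready(fido), cold(x).
Round 3: (ii) [valid(fido) :- ready(fido).]. New: valid(fido).
Closure: {active(fido), blue(b), cold(x), flies(b), mammal(b), metal(b), ready(fido), stale(b), valid(fido), visible(fido)} — 10 facts.

10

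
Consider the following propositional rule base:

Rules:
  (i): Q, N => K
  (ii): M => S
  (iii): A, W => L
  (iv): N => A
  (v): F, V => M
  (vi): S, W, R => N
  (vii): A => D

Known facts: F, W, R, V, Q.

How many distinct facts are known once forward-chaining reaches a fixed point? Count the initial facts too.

12

Round 1 — (v), derive M.
Round 2 — (ii), derive S.
Round 3 — (vi), derive N.
Round 4 — (i), (iv), derive K, A.
Round 5 — (iii), (vii), derive L, D.
Closure: {A, D, F, K, L, M, N, Q, R, S, V, W} — 12 facts.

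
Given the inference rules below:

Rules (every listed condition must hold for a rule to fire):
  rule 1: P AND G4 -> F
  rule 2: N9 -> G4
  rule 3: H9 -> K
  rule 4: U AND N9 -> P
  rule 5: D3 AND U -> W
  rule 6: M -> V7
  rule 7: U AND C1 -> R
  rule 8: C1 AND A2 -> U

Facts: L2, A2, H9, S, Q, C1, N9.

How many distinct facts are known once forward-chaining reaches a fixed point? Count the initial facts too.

13

Round 1 fires rule 2, rule 3, rule 8, giving G4, K, U.
Round 2 fires rule 4, rule 7, giving P, R.
Round 3 fires rule 1, giving F.
Closure: {A2, C1, F, G4, H9, K, L2, N9, P, Q, R, S, U} — 13 facts.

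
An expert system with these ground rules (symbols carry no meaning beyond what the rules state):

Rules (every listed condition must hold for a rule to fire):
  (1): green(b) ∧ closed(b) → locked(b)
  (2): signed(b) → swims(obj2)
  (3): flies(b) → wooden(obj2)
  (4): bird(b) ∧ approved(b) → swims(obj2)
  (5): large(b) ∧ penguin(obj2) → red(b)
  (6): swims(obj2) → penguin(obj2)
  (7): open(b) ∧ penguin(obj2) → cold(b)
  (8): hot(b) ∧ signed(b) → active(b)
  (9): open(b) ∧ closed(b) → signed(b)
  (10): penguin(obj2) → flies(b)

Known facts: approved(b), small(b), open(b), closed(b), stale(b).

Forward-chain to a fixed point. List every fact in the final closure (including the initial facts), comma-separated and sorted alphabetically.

Round 1: (9) [open(b) ∧ closed(b) → signed(b)]. Adds signed(b).
Round 2: (2) [signed(b) → swims(obj2)]. Adds swims(obj2).
Round 3: (6) [swims(obj2) → penguin(obj2)]. Adds penguin(obj2).
Round 4: (7) [open(b) ∧ penguin(obj2) → cold(b)]; (10) [penguin(obj2) → flies(b)]. Adds cold(b), flies(b).
Round 5: (3) [flies(b) → wooden(obj2)]. Adds wooden(obj2).

approved(b), closed(b), cold(b), flies(b), open(b), penguin(obj2), signed(b), small(b), stale(b), swims(obj2), wooden(obj2)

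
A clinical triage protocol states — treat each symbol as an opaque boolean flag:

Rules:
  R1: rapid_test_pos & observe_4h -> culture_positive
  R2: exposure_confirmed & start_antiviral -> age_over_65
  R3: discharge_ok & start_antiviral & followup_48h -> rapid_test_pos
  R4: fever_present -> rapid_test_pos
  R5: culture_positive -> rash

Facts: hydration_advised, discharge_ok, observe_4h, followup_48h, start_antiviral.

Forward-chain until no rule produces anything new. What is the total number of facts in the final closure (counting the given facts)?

8

Round 1: R3 [discharge_ok & start_antiviral & followup_48h -> rapid_test_pos]. Adds rapid_test_pos.
Round 2: R1 [rapid_test_pos & observe_4h -> culture_positive]. Adds culture_positive.
Round 3: R5 [culture_positive -> rash]. Adds rash.
Closure: {culture_positive, discharge_ok, followup_48h, hydration_advised, observe_4h, rapid_test_pos, rash, start_antiviral} — 8 facts.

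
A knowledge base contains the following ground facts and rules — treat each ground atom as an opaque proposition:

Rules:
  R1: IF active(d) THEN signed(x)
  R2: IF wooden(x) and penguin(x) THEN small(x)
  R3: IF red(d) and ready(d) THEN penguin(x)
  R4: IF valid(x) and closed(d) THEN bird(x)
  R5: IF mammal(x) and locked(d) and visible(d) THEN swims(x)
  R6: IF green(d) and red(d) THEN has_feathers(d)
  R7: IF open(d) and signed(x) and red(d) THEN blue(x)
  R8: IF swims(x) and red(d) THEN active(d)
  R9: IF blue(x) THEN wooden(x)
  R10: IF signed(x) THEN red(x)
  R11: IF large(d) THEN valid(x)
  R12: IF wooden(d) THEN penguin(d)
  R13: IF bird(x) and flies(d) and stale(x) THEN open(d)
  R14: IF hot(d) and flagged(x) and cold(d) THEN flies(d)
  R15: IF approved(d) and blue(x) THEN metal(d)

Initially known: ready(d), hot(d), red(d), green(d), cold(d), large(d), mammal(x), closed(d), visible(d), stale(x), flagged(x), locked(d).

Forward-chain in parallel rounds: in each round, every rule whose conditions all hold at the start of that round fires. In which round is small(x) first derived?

6

Round 1: R3 [IF red(d) and ready(d) THEN penguin(x)]; R5 [IF mammal(x) and locked(d) and visible(d) THEN swims(x)]; R6 [IF green(d) and red(d) THEN has_feathers(d)]; R11 [IF large(d) THEN valid(x)]; R14 [IF hot(d) and flagged(x) and cold(d) THEN flies(d)]. Adds penguin(x), swims(x), has_feathers(d), valid(x), flies(d).
Round 2: R4 [IF valid(x) and closed(d) THEN bird(x)]; R8 [IF swims(x) and red(d) THEN active(d)]. Adds bird(x), active(d).
Round 3: R1 [IF active(d) THEN signed(x)]; R13 [IF bird(x) and flies(d) and stale(x) THEN open(d)]. Adds signed(x), open(d).
Round 4: R7 [IF open(d) and signed(x) and red(d) THEN blue(x)]; R10 [IF signed(x) THEN red(x)]. Adds blue(x), red(x).
Round 5: R9 [IF blue(x) THEN wooden(x)]. Adds wooden(x).
Round 6: R2 [IF wooden(x) and penguin(x) THEN small(x)]. Adds small(x).
small(x) first appears in round 6.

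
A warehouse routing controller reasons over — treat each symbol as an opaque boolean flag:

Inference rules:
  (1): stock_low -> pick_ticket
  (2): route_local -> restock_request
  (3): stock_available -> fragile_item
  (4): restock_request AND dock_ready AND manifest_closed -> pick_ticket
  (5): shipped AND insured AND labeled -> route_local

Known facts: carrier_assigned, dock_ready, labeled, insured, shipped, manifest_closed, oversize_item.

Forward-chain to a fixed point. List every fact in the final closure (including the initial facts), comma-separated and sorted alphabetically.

carrier_assigned, dock_ready, insured, labeled, manifest_closed, oversize_item, pick_ticket, restock_request, route_local, shipped

Round 1 fires (5), giving route_local.
Round 2 fires (2), giving restock_request.
Round 3 fires (4), giving pick_ticket.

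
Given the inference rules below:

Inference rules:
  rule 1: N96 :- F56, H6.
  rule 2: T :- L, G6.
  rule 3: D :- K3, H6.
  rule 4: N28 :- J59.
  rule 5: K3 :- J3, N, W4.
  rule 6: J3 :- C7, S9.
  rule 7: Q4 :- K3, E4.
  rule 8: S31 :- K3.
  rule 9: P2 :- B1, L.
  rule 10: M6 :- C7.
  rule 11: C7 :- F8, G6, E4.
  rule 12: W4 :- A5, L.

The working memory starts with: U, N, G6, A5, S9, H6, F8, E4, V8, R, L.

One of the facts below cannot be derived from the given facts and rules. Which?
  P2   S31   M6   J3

Round 1: rule 2 [T :- L, G6.]; rule 11 [C7 :- F8, G6, E4.]; rule 12 [W4 :- A5, L.]. Adds T, C7, W4.
Round 2: rule 6 [J3 :- C7, S9.]; rule 10 [M6 :- C7.]. Adds J3, M6.
Round 3: rule 5 [K3 :- J3, N, W4.]. Adds K3.
Round 4: rule 3 [D :- K3, H6.]; rule 7 [Q4 :- K3, E4.]; rule 8 [S31 :- K3.]. Adds D, Q4, S31.
Derived: M6 (round 2), J3 (round 2), S31 (round 4). P2 never appears in any round.

P2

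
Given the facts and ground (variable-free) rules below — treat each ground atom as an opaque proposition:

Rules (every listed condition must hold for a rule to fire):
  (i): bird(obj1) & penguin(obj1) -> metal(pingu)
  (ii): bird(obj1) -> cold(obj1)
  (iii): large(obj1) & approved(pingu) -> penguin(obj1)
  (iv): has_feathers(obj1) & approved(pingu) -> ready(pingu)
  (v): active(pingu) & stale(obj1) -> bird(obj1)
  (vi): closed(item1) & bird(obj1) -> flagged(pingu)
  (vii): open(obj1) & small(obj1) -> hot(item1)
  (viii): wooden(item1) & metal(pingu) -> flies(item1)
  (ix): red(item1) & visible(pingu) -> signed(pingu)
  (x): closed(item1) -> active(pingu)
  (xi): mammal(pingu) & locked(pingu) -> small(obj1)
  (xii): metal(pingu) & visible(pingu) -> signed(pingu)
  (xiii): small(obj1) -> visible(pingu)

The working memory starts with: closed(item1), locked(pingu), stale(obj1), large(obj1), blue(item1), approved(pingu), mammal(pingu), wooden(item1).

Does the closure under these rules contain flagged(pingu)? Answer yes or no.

Round 1 — (iii), (x), (xi), derive penguin(obj1), active(pingu), small(obj1).
Round 2 — (v), (xiii), derive bird(obj1), visible(pingu).
Round 3 — (i), (ii), (vi), derive metal(pingu), cold(obj1), flagged(pingu).
Round 4 — (viii), (xii), derive flies(item1), signed(pingu).
flagged(pingu) appears in round 3, so it is derivable.

yes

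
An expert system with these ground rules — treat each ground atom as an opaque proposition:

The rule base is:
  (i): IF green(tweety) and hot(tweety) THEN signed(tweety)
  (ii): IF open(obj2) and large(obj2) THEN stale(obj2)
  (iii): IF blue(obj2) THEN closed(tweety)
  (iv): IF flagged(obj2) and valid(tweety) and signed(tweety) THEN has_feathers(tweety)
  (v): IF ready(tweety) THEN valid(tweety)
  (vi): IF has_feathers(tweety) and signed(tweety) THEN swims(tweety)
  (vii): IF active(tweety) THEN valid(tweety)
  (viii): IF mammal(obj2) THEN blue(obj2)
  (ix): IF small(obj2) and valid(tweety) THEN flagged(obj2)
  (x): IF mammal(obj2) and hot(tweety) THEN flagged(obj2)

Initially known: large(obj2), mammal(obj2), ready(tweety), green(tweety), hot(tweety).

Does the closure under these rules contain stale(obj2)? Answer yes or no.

Round 1 — (i), (v), (viii), (x), derive signed(tweety), valid(tweety), blue(obj2), flagged(obj2).
Round 2 — (iii), (iv), derive closed(tweety), has_feathers(tweety).
Round 3 — (vi), derive swims(tweety).
Fixed point reached. stale(obj2) is concluded only by (ii); (ii) needs open(obj2) (never derived).

no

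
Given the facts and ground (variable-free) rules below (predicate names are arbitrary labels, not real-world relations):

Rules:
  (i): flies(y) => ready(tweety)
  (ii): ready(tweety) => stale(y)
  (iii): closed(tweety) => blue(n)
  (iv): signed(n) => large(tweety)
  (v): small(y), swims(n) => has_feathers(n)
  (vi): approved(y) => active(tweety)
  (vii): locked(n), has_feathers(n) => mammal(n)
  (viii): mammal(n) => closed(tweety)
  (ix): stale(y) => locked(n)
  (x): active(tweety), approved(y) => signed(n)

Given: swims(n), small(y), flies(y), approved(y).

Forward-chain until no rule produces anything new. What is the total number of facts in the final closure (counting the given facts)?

Round 1 — (i), (v), (vi), derive ready(tweety), has_feathers(n), active(tweety).
Round 2 — (ii), (x), derive stale(y), signed(n).
Round 3 — (iv), (ix), derive large(tweety), locked(n).
Round 4 — (vii), derive mammal(n).
Round 5 — (viii), derive closed(tweety).
Round 6 — (iii), derive blue(n).
Closure: {active(tweety), approved(y), blue(n), closed(tweety), flies(y), has_feathers(n), large(tweety), locked(n), mammal(n), ready(tweety), signed(n), small(y), stale(y), swims(n)} — 14 facts.

14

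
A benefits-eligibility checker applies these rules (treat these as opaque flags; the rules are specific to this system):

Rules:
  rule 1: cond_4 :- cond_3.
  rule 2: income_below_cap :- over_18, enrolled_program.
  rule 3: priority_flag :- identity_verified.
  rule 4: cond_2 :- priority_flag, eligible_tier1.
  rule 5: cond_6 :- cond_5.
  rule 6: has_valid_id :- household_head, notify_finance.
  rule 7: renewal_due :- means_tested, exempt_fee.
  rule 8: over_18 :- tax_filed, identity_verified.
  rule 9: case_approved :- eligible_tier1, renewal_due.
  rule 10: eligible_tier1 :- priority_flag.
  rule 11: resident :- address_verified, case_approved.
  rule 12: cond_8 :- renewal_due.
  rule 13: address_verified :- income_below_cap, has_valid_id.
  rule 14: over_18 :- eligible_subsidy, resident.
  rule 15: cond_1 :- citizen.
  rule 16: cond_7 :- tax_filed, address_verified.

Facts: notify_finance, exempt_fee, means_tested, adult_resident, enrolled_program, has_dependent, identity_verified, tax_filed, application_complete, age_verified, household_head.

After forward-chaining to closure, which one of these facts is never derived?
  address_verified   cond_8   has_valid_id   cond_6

Round 1: rule 3 [priority_flag :- identity_verified.]; rule 6 [has_valid_id :- household_head, notify_finance.]; rule 7 [renewal_due :- means_tested, exempt_fee.]; rule 8 [over_18 :- tax_filed, identity_verified.]. New: priority_flag, has_valid_id, renewal_due, over_18.
Round 2: rule 2 [income_below_cap :- over_18, enrolled_program.]; rule 10 [eligible_tier1 :- priority_flag.]; rule 12 [cond_8 :- renewal_due.]. New: income_below_cap, eligible_tier1, cond_8.
Round 3: rule 4 [cond_2 :- priority_flag, eligible_tier1.]; rule 9 [case_approved :- eligible_tier1, renewal_due.]; rule 13 [address_verified :- income_below_cap, has_valid_id.]. New: cond_2, case_approved, address_verified.
Round 4: rule 11 [resident :- address_verified, case_approved.]; rule 16 [cond_7 :- tax_filed, address_verified.]. New: resident, cond_7.
Derived: address_verified (round 3), cond_8 (round 2), has_valid_id (round 1). cond_6 never appears in any round.

cond_6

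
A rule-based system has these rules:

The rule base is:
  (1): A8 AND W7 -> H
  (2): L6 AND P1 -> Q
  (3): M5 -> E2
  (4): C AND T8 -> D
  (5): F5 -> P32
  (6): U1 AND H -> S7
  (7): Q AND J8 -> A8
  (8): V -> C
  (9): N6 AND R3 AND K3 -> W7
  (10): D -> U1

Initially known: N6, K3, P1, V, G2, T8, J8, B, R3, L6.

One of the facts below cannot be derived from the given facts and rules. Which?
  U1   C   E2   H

Round 1: (2) [L6 AND P1 -> Q]; (8) [V -> C]; (9) [N6 AND R3 AND K3 -> W7]. Adds Q, C, W7.
Round 2: (4) [C AND T8 -> D]; (7) [Q AND J8 -> A8]. Adds D, A8.
Round 3: (1) [A8 AND W7 -> H]; (10) [D -> U1]. Adds H, U1.
Round 4: (6) [U1 AND H -> S7]. Adds S7.
Derived: U1 (round 3), H (round 3), C (round 1). E2 never appears in any round.

E2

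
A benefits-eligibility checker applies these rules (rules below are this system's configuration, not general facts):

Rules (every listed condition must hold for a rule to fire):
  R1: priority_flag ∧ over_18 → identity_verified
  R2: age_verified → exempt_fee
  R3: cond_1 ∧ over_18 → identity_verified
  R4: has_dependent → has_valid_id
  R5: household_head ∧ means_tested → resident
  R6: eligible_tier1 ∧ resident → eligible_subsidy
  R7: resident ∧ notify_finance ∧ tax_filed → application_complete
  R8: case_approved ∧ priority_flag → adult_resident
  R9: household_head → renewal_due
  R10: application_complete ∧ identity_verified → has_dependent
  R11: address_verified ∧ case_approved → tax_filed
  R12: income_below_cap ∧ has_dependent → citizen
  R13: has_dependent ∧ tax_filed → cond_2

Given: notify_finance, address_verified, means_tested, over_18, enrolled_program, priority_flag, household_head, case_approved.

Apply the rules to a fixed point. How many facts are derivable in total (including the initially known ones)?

Round 1: R1 [priority_flag ∧ over_18 → identity_verified]; R5 [household_head ∧ means_tested → resident]; R8 [case_approved ∧ priority_flag → adult_resident]; R9 [household_head → renewal_due]; R11 [address_verified ∧ case_approved → tax_filed]. Adds identity_verified, resident, adult_resident, renewal_due, tax_filed.
Round 2: R7 [resident ∧ notify_finance ∧ tax_filed → application_complete]. Adds application_complete.
Round 3: R10 [application_complete ∧ identity_verified → has_dependent]. Adds has_dependent.
Round 4: R4 [has_dependent → has_valid_id]; R13 [has_dependent ∧ tax_filed → cond_2]. Adds has_valid_id, cond_2.
Closure: {address_verified, adult_resident, application_complete, case_approved, cond_2, enrolled_program, has_dependent, has_valid_id, household_head, identity_verified, means_tested, notify_finance, over_18, priority_flag, renewal_due, resident, tax_filed} — 17 facts.

17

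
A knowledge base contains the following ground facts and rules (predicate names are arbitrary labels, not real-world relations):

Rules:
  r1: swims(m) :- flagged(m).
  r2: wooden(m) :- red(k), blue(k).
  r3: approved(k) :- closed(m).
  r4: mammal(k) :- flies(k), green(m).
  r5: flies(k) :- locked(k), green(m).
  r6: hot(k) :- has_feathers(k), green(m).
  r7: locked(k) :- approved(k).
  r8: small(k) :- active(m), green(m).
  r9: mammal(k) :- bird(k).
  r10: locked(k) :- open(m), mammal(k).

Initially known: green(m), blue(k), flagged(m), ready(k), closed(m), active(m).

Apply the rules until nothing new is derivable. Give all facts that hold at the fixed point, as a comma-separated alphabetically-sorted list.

active(m), approved(k), blue(k), closed(m), flagged(m), flies(k), green(m), locked(k), mammal(k), ready(k), small(k), swims(m)

Round 1: r1 [swims(m) :- flagged(m).]; r3 [approved(k) :- closed(m).]; r8 [small(k) :- active(m), green(m).]. New: swims(m), approved(k), small(k).
Round 2: r7 [locked(k) :- approved(k).]. New: locked(k).
Round 3: r5 [flies(k) :- locked(k), green(m).]. New: flies(k).
Round 4: r4 [mammal(k) :- flies(k), green(m).]. New: mammal(k).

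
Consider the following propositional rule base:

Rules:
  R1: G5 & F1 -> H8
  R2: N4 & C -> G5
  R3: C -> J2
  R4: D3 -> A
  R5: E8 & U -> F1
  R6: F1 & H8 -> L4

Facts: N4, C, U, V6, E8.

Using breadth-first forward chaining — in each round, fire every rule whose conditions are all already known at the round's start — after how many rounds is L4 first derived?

[1] R2 [N4 & C -> G5]; R3 [C -> J2]; R5 [E8 & U -> F1]. ⇒ new: G5, J2, F1.
[2] R1 [G5 & F1 -> H8]. ⇒ new: H8.
[3] R6 [F1 & H8 -> L4]. ⇒ new: L4.
L4 first appears in round 3.

3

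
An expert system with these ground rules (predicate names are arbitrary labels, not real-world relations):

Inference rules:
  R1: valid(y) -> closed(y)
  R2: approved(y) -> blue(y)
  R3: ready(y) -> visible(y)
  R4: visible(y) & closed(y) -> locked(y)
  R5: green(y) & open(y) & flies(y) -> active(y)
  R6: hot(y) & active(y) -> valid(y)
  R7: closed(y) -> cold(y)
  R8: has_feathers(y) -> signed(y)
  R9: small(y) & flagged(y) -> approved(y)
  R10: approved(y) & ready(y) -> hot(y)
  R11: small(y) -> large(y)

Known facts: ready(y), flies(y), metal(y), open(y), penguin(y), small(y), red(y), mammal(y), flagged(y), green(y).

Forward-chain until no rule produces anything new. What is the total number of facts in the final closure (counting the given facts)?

20

Round 1: R3 [ready(y) -> visible(y)]; R5 [green(y) & open(y) & flies(y) -> active(y)]; R9 [small(y) & flagged(y) -> approved(y)]; R11 [small(y) -> large(y)]. New: visible(y), active(y), approved(y), large(y).
Round 2: R2 [approved(y) -> blue(y)]; R10 [approved(y) & ready(y) -> hot(y)]. New: blue(y), hot(y).
Round 3: R6 [hot(y) & active(y) -> valid(y)]. New: valid(y).
Round 4: R1 [valid(y) -> closed(y)]. New: closed(y).
Round 5: R4 [visible(y) & closed(y) -> locked(y)]; R7 [closed(y) -> cold(y)]. New: locked(y), cold(y).
Closure: {active(y), approved(y), blue(y), closed(y), cold(y), flagged(y), flies(y), green(y), hot(y), large(y), locked(y), mammal(y), metal(y), open(y), penguin(y), ready(y), red(y), small(y), valid(y), visible(y)} — 20 facts.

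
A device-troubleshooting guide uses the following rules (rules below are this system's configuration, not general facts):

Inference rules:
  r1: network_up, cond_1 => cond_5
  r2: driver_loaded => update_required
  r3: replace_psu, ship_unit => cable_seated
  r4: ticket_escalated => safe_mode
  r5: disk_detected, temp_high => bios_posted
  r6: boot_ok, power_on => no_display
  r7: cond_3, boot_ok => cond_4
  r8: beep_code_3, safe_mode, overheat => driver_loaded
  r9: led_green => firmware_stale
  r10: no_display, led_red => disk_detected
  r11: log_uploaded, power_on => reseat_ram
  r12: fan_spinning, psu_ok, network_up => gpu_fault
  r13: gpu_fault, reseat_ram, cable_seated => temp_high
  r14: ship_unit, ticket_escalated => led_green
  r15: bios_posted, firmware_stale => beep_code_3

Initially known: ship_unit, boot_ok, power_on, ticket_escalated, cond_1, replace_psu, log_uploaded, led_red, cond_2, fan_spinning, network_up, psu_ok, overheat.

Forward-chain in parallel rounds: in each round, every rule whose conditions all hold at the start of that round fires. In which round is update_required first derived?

[1] r1 [network_up, cond_1 => cond_5]; r3 [replace_psu, ship_unit => cable_seated]; r4 [ticket_escalated => safe_mode]; r6 [boot_ok, power_on => no_display]; r11 [log_uploaded, power_on => reseat_ram]; r12 [fan_spinning, psu_ok, network_up => gpu_fault]; r14 [ship_unit, ticket_escalated => led_green]. ⇒ new: cond_5, cable_seated, safe_mode, no_display, reseat_ram, gpu_fault, led_green.
[2] r9 [led_green => firmware_stale]; r10 [no_display, led_red => disk_detected]; r13 [gpu_fault, reseat_ram, cable_seated => temp_high]. ⇒ new: firmware_stale, disk_detected, temp_high.
[3] r5 [disk_detected, temp_high => bios_posted]. ⇒ new: bios_posted.
[4] r15 [bios_posted, firmware_stale => beep_code_3]. ⇒ new: beep_code_3.
[5] r8 [beep_code_3, safe_mode, overheat => driver_loaded]. ⇒ new: driver_loaded.
[6] r2 [driver_loaded => update_required]. ⇒ new: update_required.
update_required first appears in round 6.

6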